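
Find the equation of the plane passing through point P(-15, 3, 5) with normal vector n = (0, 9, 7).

The plane through P with normal n = (a, b, c) satisfies n·(r - P) = 0,
i.e. ax + by + cz = a·x₀ + b·y₀ + c·z₀.
d = 0·(-15) + 9·3 + 7·5
  = 0 + 27 + 35
  = 62
Equation: 9y + 7z = 62

9y + 7z = 62


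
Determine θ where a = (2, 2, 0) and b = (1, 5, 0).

a·b = 2·1 + 2·5 + 0·0 = 2 + 10 + 0 = 12
|a| = √(2² + 2² + 0²) = √8 ≈ 2.828
|b| = √(1² + 5² + 0²) = √26 ≈ 5.099
cos θ = (a·b)/(|a||b|) = 12/(2.828·5.099) ≈ 0.8321
θ = arccos(0.8321) ≈ 33.69°

33.69°


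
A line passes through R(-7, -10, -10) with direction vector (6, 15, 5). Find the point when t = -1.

P(t) = R + t·d
  = (-7 + 6·(-1), -10 + 15·(-1), -10 + 5·(-1))
  = (-7 - 6, -10 - 15, -10 - 5)
  = (-13, -25, -15)

(-13, -25, -15)


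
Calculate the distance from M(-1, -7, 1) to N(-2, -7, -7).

d = √[(x₂-x₁)² + (y₂-y₁)² + (z₂-z₁)²]
  = √[(-1)² + 0² + (-8)²]
  = √[1 + 0 + 64]
  = √65
  ≈ 8.062

8.062


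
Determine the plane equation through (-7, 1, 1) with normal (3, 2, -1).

The plane through P with normal n = (a, b, c) satisfies n·(r - P) = 0,
i.e. ax + by + cz = a·x₀ + b·y₀ + c·z₀.
d = 3·(-7) + 2·1 + (-1)·1
  = -21 + 2 - 1
  = -20
Equation: 3x + 2y - z = -20

3x + 2y - z = -20


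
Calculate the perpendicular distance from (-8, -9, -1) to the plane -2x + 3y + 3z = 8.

distance = |a·x₀ + b·y₀ + c·z₀ - d| / √(a² + b² + c²)
  = |(-2)·(-8) + 3·(-9) + 3·(-1) - 8| / √((-2)² + 3² + 3²)
  = |16 - 27 - 3 - 8| / √(4 + 9 + 9)
  = |-22| / √22
  = 22 / 4.69
  ≈ 4.69

4.69


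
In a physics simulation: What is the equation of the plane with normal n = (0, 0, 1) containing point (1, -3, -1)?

The plane through P with normal n = (a, b, c) satisfies n·(r - P) = 0,
i.e. ax + by + cz = a·x₀ + b·y₀ + c·z₀.
d = 0·1 + 0·(-3) + 1·(-1)
  = 0 + 0 - 1
  = -1
Equation: z = -1

z = -1


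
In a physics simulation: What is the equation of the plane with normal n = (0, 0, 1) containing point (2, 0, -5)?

The plane through P with normal n = (a, b, c) satisfies n·(r - P) = 0,
i.e. ax + by + cz = a·x₀ + b·y₀ + c·z₀.
d = 0·2 + 0·0 + 1·(-5)
  = 0 + 0 - 5
  = -5
Equation: z = -5

z = -5


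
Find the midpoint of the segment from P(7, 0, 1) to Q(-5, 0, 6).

M = ((x₁+x₂)/2, (y₁+y₂)/2, (z₁+z₂)/2)
  = ((7 - 5)/2, (0 + 0)/2, (1 + 6)/2)
  = (2/2, 0/2, 7/2)
  = (1, 0, 3.5)

(1, 0, 3.5)


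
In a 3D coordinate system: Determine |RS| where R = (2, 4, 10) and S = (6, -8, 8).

d = √[(x₂-x₁)² + (y₂-y₁)² + (z₂-z₁)²]
  = √[4² + (-12)² + (-2)²]
  = √[16 + 144 + 4]
  = √164
  ≈ 12.81

12.81


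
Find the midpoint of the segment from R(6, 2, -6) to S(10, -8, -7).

M = ((x₁+x₂)/2, (y₁+y₂)/2, (z₁+z₂)/2)
  = ((6 + 10)/2, (2 - 8)/2, (-6 - 7)/2)
  = (16/2, -6/2, -13/2)
  = (8, -3, -6.5)

(8, -3, -6.5)


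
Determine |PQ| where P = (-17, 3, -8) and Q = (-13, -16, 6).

d = √[(x₂-x₁)² + (y₂-y₁)² + (z₂-z₁)²]
  = √[4² + (-19)² + 14²]
  = √[16 + 361 + 196]
  = √573
  ≈ 23.94

23.94


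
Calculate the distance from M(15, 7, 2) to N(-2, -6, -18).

d = √[(x₂-x₁)² + (y₂-y₁)² + (z₂-z₁)²]
  = √[(-17)² + (-13)² + (-20)²]
  = √[289 + 169 + 400]
  = √858
  ≈ 29.29

29.29


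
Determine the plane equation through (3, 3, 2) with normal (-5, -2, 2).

The plane through P with normal n = (a, b, c) satisfies n·(r - P) = 0,
i.e. ax + by + cz = a·x₀ + b·y₀ + c·z₀.
d = (-5)·3 + (-2)·3 + 2·2
  = -15 - 6 + 4
  = -17
Equation: -5x - 2y + 2z = -17

-5x - 2y + 2z = -17


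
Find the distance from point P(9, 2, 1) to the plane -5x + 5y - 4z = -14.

distance = |a·x₀ + b·y₀ + c·z₀ - d| / √(a² + b² + c²)
  = |(-5)·9 + 5·2 + (-4)·1 - (-14)| / √((-5)² + 5² + (-4)²)
  = |-45 + 10 - 4 + 14| / √(25 + 25 + 16)
  = |-25| / √66
  = 25 / 8.124
  ≈ 3.077

3.077


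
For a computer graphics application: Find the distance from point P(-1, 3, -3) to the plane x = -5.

distance = |a·x₀ + b·y₀ + c·z₀ - d| / √(a² + b² + c²)
  = |1·(-1) + 0·3 + 0·(-3) - (-5)| / √(1² + 0² + 0²)
  = |-1 + 0 + 0 + 5| / √(1 + 0 + 0)
  = |4| / √1
  = 4 / 1
  ≈ 4

4


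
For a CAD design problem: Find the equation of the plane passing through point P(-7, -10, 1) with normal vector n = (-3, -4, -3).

The plane through P with normal n = (a, b, c) satisfies n·(r - P) = 0,
i.e. ax + by + cz = a·x₀ + b·y₀ + c·z₀.
d = (-3)·(-7) + (-4)·(-10) + (-3)·1
  = 21 + 40 - 3
  = 58
Equation: -3x - 4y - 3z = 58

-3x - 4y - 3z = 58


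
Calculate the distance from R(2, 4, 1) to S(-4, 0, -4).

d = √[(x₂-x₁)² + (y₂-y₁)² + (z₂-z₁)²]
  = √[(-6)² + (-4)² + (-5)²]
  = √[36 + 16 + 25]
  = √77
  ≈ 8.775

8.775


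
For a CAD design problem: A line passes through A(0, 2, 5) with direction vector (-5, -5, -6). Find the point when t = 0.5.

P(t) = A + t·d
  = (0 + (-5)·0.5, 2 + (-5)·0.5, 5 + (-6)·0.5)
  = (0 - 2.5, 2 - 2.5, 5 - 3)
  = (-2.5, -0.5, 2)

(-2.5, -0.5, 2)


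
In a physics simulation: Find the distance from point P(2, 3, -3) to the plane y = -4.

distance = |a·x₀ + b·y₀ + c·z₀ - d| / √(a² + b² + c²)
  = |0·2 + 1·3 + 0·(-3) - (-4)| / √(0² + 1² + 0²)
  = |0 + 3 + 0 + 4| / √(0 + 1 + 0)
  = |7| / √1
  = 7 / 1
  ≈ 7

7


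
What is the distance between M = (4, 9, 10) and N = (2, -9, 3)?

d = √[(x₂-x₁)² + (y₂-y₁)² + (z₂-z₁)²]
  = √[(-2)² + (-18)² + (-7)²]
  = √[4 + 324 + 49]
  = √377
  ≈ 19.42

19.42


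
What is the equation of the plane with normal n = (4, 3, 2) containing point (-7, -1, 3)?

The plane through P with normal n = (a, b, c) satisfies n·(r - P) = 0,
i.e. ax + by + cz = a·x₀ + b·y₀ + c·z₀.
d = 4·(-7) + 3·(-1) + 2·3
  = -28 - 3 + 6
  = -25
Equation: 4x + 3y + 2z = -25

4x + 3y + 2z = -25


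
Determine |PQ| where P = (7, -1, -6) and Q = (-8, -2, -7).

d = √[(x₂-x₁)² + (y₂-y₁)² + (z₂-z₁)²]
  = √[(-15)² + (-1)² + (-1)²]
  = √[225 + 1 + 1]
  = √227
  ≈ 15.07

15.07


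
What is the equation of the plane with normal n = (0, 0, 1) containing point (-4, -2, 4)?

The plane through P with normal n = (a, b, c) satisfies n·(r - P) = 0,
i.e. ax + by + cz = a·x₀ + b·y₀ + c·z₀.
d = 0·(-4) + 0·(-2) + 1·4
  = 0 + 0 + 4
  = 4
Equation: z = 4

z = 4


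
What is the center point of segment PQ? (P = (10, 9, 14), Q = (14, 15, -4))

M = ((x₁+x₂)/2, (y₁+y₂)/2, (z₁+z₂)/2)
  = ((10 + 14)/2, (9 + 15)/2, (14 - 4)/2)
  = (24/2, 24/2, 10/2)
  = (12, 12, 5)

(12, 12, 5)


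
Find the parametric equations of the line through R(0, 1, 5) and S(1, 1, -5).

Direction vector d = S - R = (1 + 0, 1 - 1, -5 - 5) = (1, 0, -10)
Parametric form r = R + t·d:
x = 0 + t, y = 1, z = 5 - 10t

x = 0 + t, y = 1, z = 5 - 10t


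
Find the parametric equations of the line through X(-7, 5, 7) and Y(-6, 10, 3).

Direction vector d = Y - X = (-6 + 7, 10 - 5, 3 - 7) = (1, 5, -4)
Parametric form r = X + t·d:
x = -7 + t, y = 5 + 5t, z = 7 - 4t

x = -7 + t, y = 5 + 5t, z = 7 - 4t


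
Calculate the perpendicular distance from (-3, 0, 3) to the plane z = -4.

distance = |a·x₀ + b·y₀ + c·z₀ - d| / √(a² + b² + c²)
  = |0·(-3) + 0·0 + 1·3 - (-4)| / √(0² + 0² + 1²)
  = |0 + 0 + 3 + 4| / √(0 + 0 + 1)
  = |7| / √1
  = 7 / 1
  ≈ 7

7


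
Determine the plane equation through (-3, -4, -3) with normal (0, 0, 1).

The plane through P with normal n = (a, b, c) satisfies n·(r - P) = 0,
i.e. ax + by + cz = a·x₀ + b·y₀ + c·z₀.
d = 0·(-3) + 0·(-4) + 1·(-3)
  = 0 + 0 - 3
  = -3
Equation: z = -3

z = -3


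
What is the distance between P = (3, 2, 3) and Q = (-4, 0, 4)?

d = √[(x₂-x₁)² + (y₂-y₁)² + (z₂-z₁)²]
  = √[(-7)² + (-2)² + 1²]
  = √[49 + 4 + 1]
  = √54
  ≈ 7.348

7.348


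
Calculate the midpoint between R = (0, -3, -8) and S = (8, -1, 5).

M = ((x₁+x₂)/2, (y₁+y₂)/2, (z₁+z₂)/2)
  = ((0 + 8)/2, (-3 - 1)/2, (-8 + 5)/2)
  = (8/2, -4/2, -3/2)
  = (4, -2, -1.5)

(4, -2, -1.5)


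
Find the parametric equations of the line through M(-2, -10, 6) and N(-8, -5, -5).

Direction vector d = N - M = (-8 + 2, -5 + 10, -5 - 6) = (-6, 5, -11)
Parametric form r = M + t·d:
x = -2 - 6t, y = -10 + 5t, z = 6 - 11t

x = -2 - 6t, y = -10 + 5t, z = 6 - 11t


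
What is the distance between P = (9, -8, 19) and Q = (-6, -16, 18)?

d = √[(x₂-x₁)² + (y₂-y₁)² + (z₂-z₁)²]
  = √[(-15)² + (-8)² + (-1)²]
  = √[225 + 64 + 1]
  = √290
  ≈ 17.03

17.03


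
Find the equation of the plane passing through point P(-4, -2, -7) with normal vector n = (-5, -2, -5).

The plane through P with normal n = (a, b, c) satisfies n·(r - P) = 0,
i.e. ax + by + cz = a·x₀ + b·y₀ + c·z₀.
d = (-5)·(-4) + (-2)·(-2) + (-5)·(-7)
  = 20 + 4 + 35
  = 59
Equation: -5x - 2y - 5z = 59

-5x - 2y - 5z = 59


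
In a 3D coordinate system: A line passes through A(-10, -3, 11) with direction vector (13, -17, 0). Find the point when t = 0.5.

P(t) = A + t·d
  = (-10 + 13·0.5, -3 + (-17)·0.5, 11 + 0·0.5)
  = (-10 + 6.5, -3 - 8.5, 11 + 0)
  = (-3.5, -11.5, 11)

(-3.5, -11.5, 11)


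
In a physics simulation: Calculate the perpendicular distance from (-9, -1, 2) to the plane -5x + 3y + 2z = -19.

distance = |a·x₀ + b·y₀ + c·z₀ - d| / √(a² + b² + c²)
  = |(-5)·(-9) + 3·(-1) + 2·2 - (-19)| / √((-5)² + 3² + 2²)
  = |45 - 3 + 4 + 19| / √(25 + 9 + 4)
  = |65| / √38
  = 65 / 6.164
  ≈ 10.54

10.54


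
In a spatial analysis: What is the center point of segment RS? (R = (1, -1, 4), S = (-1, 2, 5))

M = ((x₁+x₂)/2, (y₁+y₂)/2, (z₁+z₂)/2)
  = ((1 - 1)/2, (-1 + 2)/2, (4 + 5)/2)
  = (0/2, 1/2, 9/2)
  = (0, 0.5, 4.5)

(0, 0.5, 4.5)


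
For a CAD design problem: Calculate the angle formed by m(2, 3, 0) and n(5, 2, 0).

m·n = 2·5 + 3·2 + 0·0 = 10 + 6 + 0 = 16
|m| = √(2² + 3² + 0²) = √13 ≈ 3.606
|n| = √(5² + 2² + 0²) = √29 ≈ 5.385
cos θ = (m·n)/(|m||n|) = 16/(3.606·5.385) ≈ 0.824
θ = arccos(0.824) ≈ 34.51°

34.51°


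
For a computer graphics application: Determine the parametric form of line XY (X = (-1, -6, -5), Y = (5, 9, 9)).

Direction vector d = Y - X = (5 + 1, 9 + 6, 9 + 5) = (6, 15, 14)
Parametric form r = X + t·d:
x = -1 + 6t, y = -6 + 15t, z = -5 + 14t

x = -1 + 6t, y = -6 + 15t, z = -5 + 14t


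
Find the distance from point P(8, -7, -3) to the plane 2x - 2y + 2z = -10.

distance = |a·x₀ + b·y₀ + c·z₀ - d| / √(a² + b² + c²)
  = |2·8 + (-2)·(-7) + 2·(-3) - (-10)| / √(2² + (-2)² + 2²)
  = |16 + 14 - 6 + 10| / √(4 + 4 + 4)
  = |34| / √12
  = 34 / 3.464
  ≈ 9.815

9.815


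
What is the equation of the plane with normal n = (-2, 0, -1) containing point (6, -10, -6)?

The plane through P with normal n = (a, b, c) satisfies n·(r - P) = 0,
i.e. ax + by + cz = a·x₀ + b·y₀ + c·z₀.
d = (-2)·6 + 0·(-10) + (-1)·(-6)
  = -12 + 0 + 6
  = -6
Equation: -2x - z = -6

-2x - z = -6


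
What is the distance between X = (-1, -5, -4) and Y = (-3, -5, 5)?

d = √[(x₂-x₁)² + (y₂-y₁)² + (z₂-z₁)²]
  = √[(-2)² + 0² + 9²]
  = √[4 + 0 + 81]
  = √85
  ≈ 9.22

9.22


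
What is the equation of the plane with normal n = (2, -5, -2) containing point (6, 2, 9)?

The plane through P with normal n = (a, b, c) satisfies n·(r - P) = 0,
i.e. ax + by + cz = a·x₀ + b·y₀ + c·z₀.
d = 2·6 + (-5)·2 + (-2)·9
  = 12 - 10 - 18
  = -16
Equation: 2x - 5y - 2z = -16

2x - 5y - 2z = -16


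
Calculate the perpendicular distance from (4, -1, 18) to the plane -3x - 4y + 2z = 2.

distance = |a·x₀ + b·y₀ + c·z₀ - d| / √(a² + b² + c²)
  = |(-3)·4 + (-4)·(-1) + 2·18 - 2| / √((-3)² + (-4)² + 2²)
  = |-12 + 4 + 36 - 2| / √(9 + 16 + 4)
  = |26| / √29
  = 26 / 5.385
  ≈ 4.828

4.828


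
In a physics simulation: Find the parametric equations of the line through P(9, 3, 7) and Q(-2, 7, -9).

Direction vector d = Q - P = (-2 - 9, 7 - 3, -9 - 7) = (-11, 4, -16)
Parametric form r = P + t·d:
x = 9 - 11t, y = 3 + 4t, z = 7 - 16t

x = 9 - 11t, y = 3 + 4t, z = 7 - 16t


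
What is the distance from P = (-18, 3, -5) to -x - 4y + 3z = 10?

distance = |a·x₀ + b·y₀ + c·z₀ - d| / √(a² + b² + c²)
  = |(-1)·(-18) + (-4)·3 + 3·(-5) - 10| / √((-1)² + (-4)² + 3²)
  = |18 - 12 - 15 - 10| / √(1 + 16 + 9)
  = |-19| / √26
  = 19 / 5.099
  ≈ 3.726

3.726


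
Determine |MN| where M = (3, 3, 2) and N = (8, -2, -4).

d = √[(x₂-x₁)² + (y₂-y₁)² + (z₂-z₁)²]
  = √[5² + (-5)² + (-6)²]
  = √[25 + 25 + 36]
  = √86
  ≈ 9.274

9.274


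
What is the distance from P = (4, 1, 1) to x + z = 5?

distance = |a·x₀ + b·y₀ + c·z₀ - d| / √(a² + b² + c²)
  = |1·4 + 0·1 + 1·1 - 5| / √(1² + 0² + 1²)
  = |4 + 0 + 1 - 5| / √(1 + 0 + 1)
  = |0| / √2
  = 0 / 1.414
  ≈ 0

0


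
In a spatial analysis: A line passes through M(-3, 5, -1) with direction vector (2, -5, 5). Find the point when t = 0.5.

P(t) = M + t·d
  = (-3 + 2·0.5, 5 + (-5)·0.5, -1 + 5·0.5)
  = (-3 + 1, 5 - 2.5, -1 + 2.5)
  = (-2, 2.5, 1.5)

(-2, 2.5, 1.5)


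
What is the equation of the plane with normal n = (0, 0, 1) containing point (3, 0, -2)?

The plane through P with normal n = (a, b, c) satisfies n·(r - P) = 0,
i.e. ax + by + cz = a·x₀ + b·y₀ + c·z₀.
d = 0·3 + 0·0 + 1·(-2)
  = 0 + 0 - 2
  = -2
Equation: z = -2

z = -2


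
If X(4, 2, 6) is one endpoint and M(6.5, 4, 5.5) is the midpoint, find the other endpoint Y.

Y = 2M - X
  = (2·6.5 - 4, 2·4 - 2, 2·5.5 - 6)
  = (13 - 4, 8 - 2, 11 - 6)
  = (9, 6, 5)

(9, 6, 5)


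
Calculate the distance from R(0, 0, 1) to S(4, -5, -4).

d = √[(x₂-x₁)² + (y₂-y₁)² + (z₂-z₁)²]
  = √[4² + (-5)² + (-5)²]
  = √[16 + 25 + 25]
  = √66
  ≈ 8.124

8.124


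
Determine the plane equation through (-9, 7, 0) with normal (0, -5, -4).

The plane through P with normal n = (a, b, c) satisfies n·(r - P) = 0,
i.e. ax + by + cz = a·x₀ + b·y₀ + c·z₀.
d = 0·(-9) + (-5)·7 + (-4)·0
  = 0 - 35 + 0
  = -35
Equation: -5y - 4z = -35

-5y - 4z = -35


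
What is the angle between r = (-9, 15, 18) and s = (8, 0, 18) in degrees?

r·s = (-9)·8 + 15·0 + 18·18 = -72 + 0 + 324 = 252
|r| = √((-9)² + 15² + 18²) = √630 ≈ 25.1
|s| = √(8² + 0² + 18²) = √388 ≈ 19.7
cos θ = (r·s)/(|r||s|) = 252/(25.1·19.7) ≈ 0.5097
θ = arccos(0.5097) ≈ 59.36°

59.36°


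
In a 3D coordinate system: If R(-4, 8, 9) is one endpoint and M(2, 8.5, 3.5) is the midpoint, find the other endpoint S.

S = 2M - R
  = (2·2 - (-4), 2·8.5 - 8, 2·3.5 - 9)
  = (4 + 4, 17 - 8, 7 - 9)
  = (8, 9, -2)

(8, 9, -2)


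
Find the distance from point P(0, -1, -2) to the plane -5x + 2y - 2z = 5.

distance = |a·x₀ + b·y₀ + c·z₀ - d| / √(a² + b² + c²)
  = |(-5)·0 + 2·(-1) + (-2)·(-2) - 5| / √((-5)² + 2² + (-2)²)
  = |0 - 2 + 4 - 5| / √(25 + 4 + 4)
  = |-3| / √33
  = 3 / 5.745
  ≈ 0.5222

0.5222


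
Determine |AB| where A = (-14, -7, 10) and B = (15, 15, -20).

d = √[(x₂-x₁)² + (y₂-y₁)² + (z₂-z₁)²]
  = √[29² + 22² + (-30)²]
  = √[841 + 484 + 900]
  = √2225
  ≈ 47.17

47.17


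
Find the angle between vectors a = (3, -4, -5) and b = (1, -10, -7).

a·b = 3·1 + (-4)·(-10) + (-5)·(-7) = 3 + 40 + 35 = 78
|a| = √(3² + (-4)² + (-5)²) = √50 ≈ 7.071
|b| = √(1² + (-10)² + (-7)²) = √150 ≈ 12.25
cos θ = (a·b)/(|a||b|) = 78/(7.071·12.25) ≈ 0.9007
θ = arccos(0.9007) ≈ 25.75°

25.75°


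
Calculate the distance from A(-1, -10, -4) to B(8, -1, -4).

d = √[(x₂-x₁)² + (y₂-y₁)² + (z₂-z₁)²]
  = √[9² + 9² + 0²]
  = √[81 + 81 + 0]
  = √162
  ≈ 12.73

12.73


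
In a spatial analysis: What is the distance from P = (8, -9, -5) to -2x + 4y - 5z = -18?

distance = |a·x₀ + b·y₀ + c·z₀ - d| / √(a² + b² + c²)
  = |(-2)·8 + 4·(-9) + (-5)·(-5) - (-18)| / √((-2)² + 4² + (-5)²)
  = |-16 - 36 + 25 + 18| / √(4 + 16 + 25)
  = |-9| / √45
  = 9 / 6.708
  ≈ 1.342

1.342


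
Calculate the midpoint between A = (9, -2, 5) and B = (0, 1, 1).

M = ((x₁+x₂)/2, (y₁+y₂)/2, (z₁+z₂)/2)
  = ((9 + 0)/2, (-2 + 1)/2, (5 + 1)/2)
  = (9/2, -1/2, 6/2)
  = (4.5, -0.5, 3)

(4.5, -0.5, 3)


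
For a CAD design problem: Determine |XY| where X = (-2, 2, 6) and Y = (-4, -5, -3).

d = √[(x₂-x₁)² + (y₂-y₁)² + (z₂-z₁)²]
  = √[(-2)² + (-7)² + (-9)²]
  = √[4 + 49 + 81]
  = √134
  ≈ 11.58

11.58


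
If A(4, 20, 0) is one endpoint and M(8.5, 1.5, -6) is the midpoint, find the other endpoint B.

B = 2M - A
  = (2·8.5 - 4, 2·1.5 - 20, 2·(-6) - 0)
  = (17 - 4, 3 - 20, -12 + 0)
  = (13, -17, -12)

(13, -17, -12)


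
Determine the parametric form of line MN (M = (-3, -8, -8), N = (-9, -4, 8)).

Direction vector d = N - M = (-9 + 3, -4 + 8, 8 + 8) = (-6, 4, 16)
Parametric form r = M + t·d:
x = -3 - 6t, y = -8 + 4t, z = -8 + 16t

x = -3 - 6t, y = -8 + 4t, z = -8 + 16t


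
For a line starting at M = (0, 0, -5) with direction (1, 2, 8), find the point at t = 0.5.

P(t) = M + t·d
  = (0 + 1·0.5, 0 + 2·0.5, -5 + 8·0.5)
  = (0 + 0.5, 0 + 1, -5 + 4)
  = (0.5, 1, -1)

(0.5, 1, -1)


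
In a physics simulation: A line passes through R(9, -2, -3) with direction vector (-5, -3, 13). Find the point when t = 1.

P(t) = R + t·d
  = (9 + (-5)·1, -2 + (-3)·1, -3 + 13·1)
  = (9 - 5, -2 - 3, -3 + 13)
  = (4, -5, 10)

(4, -5, 10)


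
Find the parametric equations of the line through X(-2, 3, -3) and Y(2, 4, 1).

Direction vector d = Y - X = (2 + 2, 4 - 3, 1 + 3) = (4, 1, 4)
Parametric form r = X + t·d:
x = -2 + 4t, y = 3 + t, z = -3 + 4t

x = -2 + 4t, y = 3 + t, z = -3 + 4t


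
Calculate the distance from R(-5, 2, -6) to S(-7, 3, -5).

d = √[(x₂-x₁)² + (y₂-y₁)² + (z₂-z₁)²]
  = √[(-2)² + 1² + 1²]
  = √[4 + 1 + 1]
  = √6
  ≈ 2.449

2.449


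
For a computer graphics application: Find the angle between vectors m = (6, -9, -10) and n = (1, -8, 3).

m·n = 6·1 + (-9)·(-8) + (-10)·3 = 6 + 72 - 30 = 48
|m| = √(6² + (-9)² + (-10)²) = √217 ≈ 14.73
|n| = √(1² + (-8)² + 3²) = √74 ≈ 8.602
cos θ = (m·n)/(|m||n|) = 48/(14.73·8.602) ≈ 0.3788
θ = arccos(0.3788) ≈ 67.74°

67.74°


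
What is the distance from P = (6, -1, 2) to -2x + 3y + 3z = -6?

distance = |a·x₀ + b·y₀ + c·z₀ - d| / √(a² + b² + c²)
  = |(-2)·6 + 3·(-1) + 3·2 - (-6)| / √((-2)² + 3² + 3²)
  = |-12 - 3 + 6 + 6| / √(4 + 9 + 9)
  = |-3| / √22
  = 3 / 4.69
  ≈ 0.6396

0.6396


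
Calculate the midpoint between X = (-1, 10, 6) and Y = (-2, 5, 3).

M = ((x₁+x₂)/2, (y₁+y₂)/2, (z₁+z₂)/2)
  = ((-1 - 2)/2, (10 + 5)/2, (6 + 3)/2)
  = (-3/2, 15/2, 9/2)
  = (-1.5, 7.5, 4.5)

(-1.5, 7.5, 4.5)


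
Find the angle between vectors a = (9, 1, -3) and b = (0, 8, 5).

a·b = 9·0 + 1·8 + (-3)·5 = 0 + 8 - 15 = -7
|a| = √(9² + 1² + (-3)²) = √91 ≈ 9.539
|b| = √(0² + 8² + 5²) = √89 ≈ 9.434
cos θ = (a·b)/(|a||b|) = -7/(9.539·9.434) ≈ -0.07778
θ = arccos(-0.07778) ≈ 94.46°

94.46°


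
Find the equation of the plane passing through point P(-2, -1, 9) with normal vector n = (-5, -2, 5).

The plane through P with normal n = (a, b, c) satisfies n·(r - P) = 0,
i.e. ax + by + cz = a·x₀ + b·y₀ + c·z₀.
d = (-5)·(-2) + (-2)·(-1) + 5·9
  = 10 + 2 + 45
  = 57
Equation: -5x - 2y + 5z = 57

-5x - 2y + 5z = 57


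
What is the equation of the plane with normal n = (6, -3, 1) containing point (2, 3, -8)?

The plane through P with normal n = (a, b, c) satisfies n·(r - P) = 0,
i.e. ax + by + cz = a·x₀ + b·y₀ + c·z₀.
d = 6·2 + (-3)·3 + 1·(-8)
  = 12 - 9 - 8
  = -5
Equation: 6x - 3y + z = -5

6x - 3y + z = -5


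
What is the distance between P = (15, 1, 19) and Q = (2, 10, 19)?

d = √[(x₂-x₁)² + (y₂-y₁)² + (z₂-z₁)²]
  = √[(-13)² + 9² + 0²]
  = √[169 + 81 + 0]
  = √250
  ≈ 15.81

15.81


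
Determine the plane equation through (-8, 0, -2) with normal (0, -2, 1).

The plane through P with normal n = (a, b, c) satisfies n·(r - P) = 0,
i.e. ax + by + cz = a·x₀ + b·y₀ + c·z₀.
d = 0·(-8) + (-2)·0 + 1·(-2)
  = 0 + 0 - 2
  = -2
Equation: -2y + z = -2

-2y + z = -2


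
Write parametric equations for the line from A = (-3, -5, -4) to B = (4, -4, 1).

Direction vector d = B - A = (4 + 3, -4 + 5, 1 + 4) = (7, 1, 5)
Parametric form r = A + t·d:
x = -3 + 7t, y = -5 + t, z = -4 + 5t

x = -3 + 7t, y = -5 + t, z = -4 + 5t


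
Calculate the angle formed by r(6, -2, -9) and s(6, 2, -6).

r·s = 6·6 + (-2)·2 + (-9)·(-6) = 36 - 4 + 54 = 86
|r| = √(6² + (-2)² + (-9)²) = √121 ≈ 11
|s| = √(6² + 2² + (-6)²) = √76 ≈ 8.718
cos θ = (r·s)/(|r||s|) = 86/(11·8.718) ≈ 0.8968
θ = arccos(0.8968) ≈ 26.26°

26.26°


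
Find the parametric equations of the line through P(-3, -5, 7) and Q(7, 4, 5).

Direction vector d = Q - P = (7 + 3, 4 + 5, 5 - 7) = (10, 9, -2)
Parametric form r = P + t·d:
x = -3 + 10t, y = -5 + 9t, z = 7 - 2t

x = -3 + 10t, y = -5 + 9t, z = 7 - 2t


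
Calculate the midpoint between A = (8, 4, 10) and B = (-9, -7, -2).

M = ((x₁+x₂)/2, (y₁+y₂)/2, (z₁+z₂)/2)
  = ((8 - 9)/2, (4 - 7)/2, (10 - 2)/2)
  = (-1/2, -3/2, 8/2)
  = (-0.5, -1.5, 4)

(-0.5, -1.5, 4)


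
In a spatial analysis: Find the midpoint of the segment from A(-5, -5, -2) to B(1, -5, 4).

M = ((x₁+x₂)/2, (y₁+y₂)/2, (z₁+z₂)/2)
  = ((-5 + 1)/2, (-5 - 5)/2, (-2 + 4)/2)
  = (-4/2, -10/2, 2/2)
  = (-2, -5, 1)

(-2, -5, 1)


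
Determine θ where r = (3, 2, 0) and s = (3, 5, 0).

r·s = 3·3 + 2·5 + 0·0 = 9 + 10 + 0 = 19
|r| = √(3² + 2² + 0²) = √13 ≈ 3.606
|s| = √(3² + 5² + 0²) = √34 ≈ 5.831
cos θ = (r·s)/(|r||s|) = 19/(3.606·5.831) ≈ 0.9037
θ = arccos(0.9037) ≈ 25.35°

25.35°


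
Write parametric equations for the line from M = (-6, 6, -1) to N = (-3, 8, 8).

Direction vector d = N - M = (-3 + 6, 8 - 6, 8 + 1) = (3, 2, 9)
Parametric form r = M + t·d:
x = -6 + 3t, y = 6 + 2t, z = -1 + 9t

x = -6 + 3t, y = 6 + 2t, z = -1 + 9t


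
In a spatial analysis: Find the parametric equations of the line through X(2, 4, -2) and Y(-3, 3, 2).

Direction vector d = Y - X = (-3 - 2, 3 - 4, 2 + 2) = (-5, -1, 4)
Parametric form r = X + t·d:
x = 2 - 5t, y = 4 - t, z = -2 + 4t

x = 2 - 5t, y = 4 - t, z = -2 + 4t


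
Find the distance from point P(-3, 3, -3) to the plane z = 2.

distance = |a·x₀ + b·y₀ + c·z₀ - d| / √(a² + b² + c²)
  = |0·(-3) + 0·3 + 1·(-3) - 2| / √(0² + 0² + 1²)
  = |0 + 0 - 3 - 2| / √(0 + 0 + 1)
  = |-5| / √1
  = 5 / 1
  ≈ 5

5


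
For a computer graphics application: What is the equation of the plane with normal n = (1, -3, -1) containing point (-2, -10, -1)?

The plane through P with normal n = (a, b, c) satisfies n·(r - P) = 0,
i.e. ax + by + cz = a·x₀ + b·y₀ + c·z₀.
d = 1·(-2) + (-3)·(-10) + (-1)·(-1)
  = -2 + 30 + 1
  = 29
Equation: x - 3y - z = 29

x - 3y - z = 29


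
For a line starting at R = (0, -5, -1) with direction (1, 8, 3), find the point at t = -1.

P(t) = R + t·d
  = (0 + 1·(-1), -5 + 8·(-1), -1 + 3·(-1))
  = (0 - 1, -5 - 8, -1 - 3)
  = (-1, -13, -4)

(-1, -13, -4)


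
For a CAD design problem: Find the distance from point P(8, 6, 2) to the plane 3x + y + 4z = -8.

distance = |a·x₀ + b·y₀ + c·z₀ - d| / √(a² + b² + c²)
  = |3·8 + 1·6 + 4·2 - (-8)| / √(3² + 1² + 4²)
  = |24 + 6 + 8 + 8| / √(9 + 1 + 16)
  = |46| / √26
  = 46 / 5.099
  ≈ 9.021

9.021


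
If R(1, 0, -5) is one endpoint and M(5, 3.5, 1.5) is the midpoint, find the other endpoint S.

S = 2M - R
  = (2·5 - 1, 2·3.5 - 0, 2·1.5 - (-5))
  = (10 - 1, 7 + 0, 3 + 5)
  = (9, 7, 8)

(9, 7, 8)


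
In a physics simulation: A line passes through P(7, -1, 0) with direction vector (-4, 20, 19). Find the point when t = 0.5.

P(t) = P + t·d
  = (7 + (-4)·0.5, -1 + 20·0.5, 0 + 19·0.5)
  = (7 - 2, -1 + 10, 0 + 9.5)
  = (5, 9, 9.5)

(5, 9, 9.5)


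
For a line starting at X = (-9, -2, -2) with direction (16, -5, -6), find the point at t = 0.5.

P(t) = X + t·d
  = (-9 + 16·0.5, -2 + (-5)·0.5, -2 + (-6)·0.5)
  = (-9 + 8, -2 - 2.5, -2 - 3)
  = (-1, -4.5, -5)

(-1, -4.5, -5)


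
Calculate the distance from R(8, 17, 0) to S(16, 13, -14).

d = √[(x₂-x₁)² + (y₂-y₁)² + (z₂-z₁)²]
  = √[8² + (-4)² + (-14)²]
  = √[64 + 16 + 196]
  = √276
  ≈ 16.61

16.61


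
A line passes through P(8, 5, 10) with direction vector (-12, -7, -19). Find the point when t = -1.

P(t) = P + t·d
  = (8 + (-12)·(-1), 5 + (-7)·(-1), 10 + (-19)·(-1))
  = (8 + 12, 5 + 7, 10 + 19)
  = (20, 12, 29)

(20, 12, 29)


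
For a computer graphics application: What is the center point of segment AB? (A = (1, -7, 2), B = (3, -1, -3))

M = ((x₁+x₂)/2, (y₁+y₂)/2, (z₁+z₂)/2)
  = ((1 + 3)/2, (-7 - 1)/2, (2 - 3)/2)
  = (4/2, -8/2, -1/2)
  = (2, -4, -0.5)

(2, -4, -0.5)


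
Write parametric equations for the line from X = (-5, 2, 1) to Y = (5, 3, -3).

Direction vector d = Y - X = (5 + 5, 3 - 2, -3 - 1) = (10, 1, -4)
Parametric form r = X + t·d:
x = -5 + 10t, y = 2 + t, z = 1 - 4t

x = -5 + 10t, y = 2 + t, z = 1 - 4t


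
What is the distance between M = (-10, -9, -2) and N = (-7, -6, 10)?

d = √[(x₂-x₁)² + (y₂-y₁)² + (z₂-z₁)²]
  = √[3² + 3² + 12²]
  = √[9 + 9 + 144]
  = √162
  ≈ 12.73

12.73


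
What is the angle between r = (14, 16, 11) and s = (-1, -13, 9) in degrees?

r·s = 14·(-1) + 16·(-13) + 11·9 = -14 - 208 + 99 = -123
|r| = √(14² + 16² + 11²) = √573 ≈ 23.94
|s| = √((-1)² + (-13)² + 9²) = √251 ≈ 15.84
cos θ = (r·s)/(|r||s|) = -123/(23.94·15.84) ≈ -0.3243
θ = arccos(-0.3243) ≈ 108.9°

108.9°


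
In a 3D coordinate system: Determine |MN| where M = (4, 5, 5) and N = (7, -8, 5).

d = √[(x₂-x₁)² + (y₂-y₁)² + (z₂-z₁)²]
  = √[3² + (-13)² + 0²]
  = √[9 + 169 + 0]
  = √178
  ≈ 13.34

13.34


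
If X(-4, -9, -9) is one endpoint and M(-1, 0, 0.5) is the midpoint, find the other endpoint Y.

Y = 2M - X
  = (2·(-1) - (-4), 2·0 - (-9), 2·0.5 - (-9))
  = (-2 + 4, 0 + 9, 1 + 9)
  = (2, 9, 10)

(2, 9, 10)


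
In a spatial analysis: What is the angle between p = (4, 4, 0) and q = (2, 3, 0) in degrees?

p·q = 4·2 + 4·3 + 0·0 = 8 + 12 + 0 = 20
|p| = √(4² + 4² + 0²) = √32 ≈ 5.657
|q| = √(2² + 3² + 0²) = √13 ≈ 3.606
cos θ = (p·q)/(|p||q|) = 20/(5.657·3.606) ≈ 0.9806
θ = arccos(0.9806) ≈ 11.31°

11.31°


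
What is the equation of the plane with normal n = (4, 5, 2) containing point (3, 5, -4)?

The plane through P with normal n = (a, b, c) satisfies n·(r - P) = 0,
i.e. ax + by + cz = a·x₀ + b·y₀ + c·z₀.
d = 4·3 + 5·5 + 2·(-4)
  = 12 + 25 - 8
  = 29
Equation: 4x + 5y + 2z = 29

4x + 5y + 2z = 29


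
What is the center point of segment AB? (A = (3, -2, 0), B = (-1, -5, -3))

M = ((x₁+x₂)/2, (y₁+y₂)/2, (z₁+z₂)/2)
  = ((3 - 1)/2, (-2 - 5)/2, (0 - 3)/2)
  = (2/2, -7/2, -3/2)
  = (1, -3.5, -1.5)

(1, -3.5, -1.5)


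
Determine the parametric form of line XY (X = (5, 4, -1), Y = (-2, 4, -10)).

Direction vector d = Y - X = (-2 - 5, 4 - 4, -10 + 1) = (-7, 0, -9)
Parametric form r = X + t·d:
x = 5 - 7t, y = 4, z = -1 - 9t

x = 5 - 7t, y = 4, z = -1 - 9t


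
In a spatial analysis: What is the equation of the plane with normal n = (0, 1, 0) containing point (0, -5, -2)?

The plane through P with normal n = (a, b, c) satisfies n·(r - P) = 0,
i.e. ax + by + cz = a·x₀ + b·y₀ + c·z₀.
d = 0·0 + 1·(-5) + 0·(-2)
  = 0 - 5 + 0
  = -5
Equation: y = -5

y = -5


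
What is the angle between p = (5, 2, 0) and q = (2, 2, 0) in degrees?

p·q = 5·2 + 2·2 + 0·0 = 10 + 4 + 0 = 14
|p| = √(5² + 2² + 0²) = √29 ≈ 5.385
|q| = √(2² + 2² + 0²) = √8 ≈ 2.828
cos θ = (p·q)/(|p||q|) = 14/(5.385·2.828) ≈ 0.9191
θ = arccos(0.9191) ≈ 23.2°

23.2°


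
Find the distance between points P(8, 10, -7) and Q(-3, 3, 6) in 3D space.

d = √[(x₂-x₁)² + (y₂-y₁)² + (z₂-z₁)²]
  = √[(-11)² + (-7)² + 13²]
  = √[121 + 49 + 169]
  = √339
  ≈ 18.41

18.41


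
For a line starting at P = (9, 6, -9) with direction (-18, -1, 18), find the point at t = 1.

P(t) = P + t·d
  = (9 + (-18)·1, 6 + (-1)·1, -9 + 18·1)
  = (9 - 18, 6 - 1, -9 + 18)
  = (-9, 5, 9)

(-9, 5, 9)


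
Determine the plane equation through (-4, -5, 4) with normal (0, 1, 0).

The plane through P with normal n = (a, b, c) satisfies n·(r - P) = 0,
i.e. ax + by + cz = a·x₀ + b·y₀ + c·z₀.
d = 0·(-4) + 1·(-5) + 0·4
  = 0 - 5 + 0
  = -5
Equation: y = -5

y = -5


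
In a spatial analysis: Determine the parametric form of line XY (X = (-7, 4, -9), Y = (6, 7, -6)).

Direction vector d = Y - X = (6 + 7, 7 - 4, -6 + 9) = (13, 3, 3)
Parametric form r = X + t·d:
x = -7 + 13t, y = 4 + 3t, z = -9 + 3t

x = -7 + 13t, y = 4 + 3t, z = -9 + 3t


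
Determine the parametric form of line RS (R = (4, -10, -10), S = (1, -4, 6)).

Direction vector d = S - R = (1 - 4, -4 + 10, 6 + 10) = (-3, 6, 16)
Parametric form r = R + t·d:
x = 4 - 3t, y = -10 + 6t, z = -10 + 16t

x = 4 - 3t, y = -10 + 6t, z = -10 + 16t


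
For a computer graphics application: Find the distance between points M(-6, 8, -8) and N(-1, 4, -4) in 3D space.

d = √[(x₂-x₁)² + (y₂-y₁)² + (z₂-z₁)²]
  = √[5² + (-4)² + 4²]
  = √[25 + 16 + 16]
  = √57
  ≈ 7.55

7.55


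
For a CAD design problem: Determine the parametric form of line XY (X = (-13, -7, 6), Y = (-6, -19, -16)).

Direction vector d = Y - X = (-6 + 13, -19 + 7, -16 - 6) = (7, -12, -22)
Parametric form r = X + t·d:
x = -13 + 7t, y = -7 - 12t, z = 6 - 22t

x = -13 + 7t, y = -7 - 12t, z = 6 - 22t


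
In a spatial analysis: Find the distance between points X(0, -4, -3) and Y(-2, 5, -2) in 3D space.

d = √[(x₂-x₁)² + (y₂-y₁)² + (z₂-z₁)²]
  = √[(-2)² + 9² + 1²]
  = √[4 + 81 + 1]
  = √86
  ≈ 9.274

9.274


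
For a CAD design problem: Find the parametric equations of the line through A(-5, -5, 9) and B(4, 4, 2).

Direction vector d = B - A = (4 + 5, 4 + 5, 2 - 9) = (9, 9, -7)
Parametric form r = A + t·d:
x = -5 + 9t, y = -5 + 9t, z = 9 - 7t

x = -5 + 9t, y = -5 + 9t, z = 9 - 7t


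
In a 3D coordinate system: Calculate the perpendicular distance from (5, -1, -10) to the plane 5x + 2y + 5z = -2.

distance = |a·x₀ + b·y₀ + c·z₀ - d| / √(a² + b² + c²)
  = |5·5 + 2·(-1) + 5·(-10) - (-2)| / √(5² + 2² + 5²)
  = |25 - 2 - 50 + 2| / √(25 + 4 + 25)
  = |-25| / √54
  = 25 / 7.348
  ≈ 3.402

3.402


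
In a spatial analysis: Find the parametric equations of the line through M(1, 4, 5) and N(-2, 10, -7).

Direction vector d = N - M = (-2 - 1, 10 - 4, -7 - 5) = (-3, 6, -12)
Parametric form r = M + t·d:
x = 1 - 3t, y = 4 + 6t, z = 5 - 12t

x = 1 - 3t, y = 4 + 6t, z = 5 - 12t


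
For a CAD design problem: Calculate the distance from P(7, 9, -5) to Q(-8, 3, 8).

d = √[(x₂-x₁)² + (y₂-y₁)² + (z₂-z₁)²]
  = √[(-15)² + (-6)² + 13²]
  = √[225 + 36 + 169]
  = √430
  ≈ 20.74

20.74


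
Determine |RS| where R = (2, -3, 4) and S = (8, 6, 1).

d = √[(x₂-x₁)² + (y₂-y₁)² + (z₂-z₁)²]
  = √[6² + 9² + (-3)²]
  = √[36 + 81 + 9]
  = √126
  ≈ 11.22

11.22


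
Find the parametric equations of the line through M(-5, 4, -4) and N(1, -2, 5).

Direction vector d = N - M = (1 + 5, -2 - 4, 5 + 4) = (6, -6, 9)
Parametric form r = M + t·d:
x = -5 + 6t, y = 4 - 6t, z = -4 + 9t

x = -5 + 6t, y = 4 - 6t, z = -4 + 9t


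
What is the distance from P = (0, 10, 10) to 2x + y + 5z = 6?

distance = |a·x₀ + b·y₀ + c·z₀ - d| / √(a² + b² + c²)
  = |2·0 + 1·10 + 5·10 - 6| / √(2² + 1² + 5²)
  = |0 + 10 + 50 - 6| / √(4 + 1 + 25)
  = |54| / √30
  = 54 / 5.477
  ≈ 9.859

9.859


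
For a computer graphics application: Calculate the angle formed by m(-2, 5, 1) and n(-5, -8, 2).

m·n = (-2)·(-5) + 5·(-8) + 1·2 = 10 - 40 + 2 = -28
|m| = √((-2)² + 5² + 1²) = √30 ≈ 5.477
|n| = √((-5)² + (-8)² + 2²) = √93 ≈ 9.644
cos θ = (m·n)/(|m||n|) = -28/(5.477·9.644) ≈ -0.5301
θ = arccos(-0.5301) ≈ 122°

122°


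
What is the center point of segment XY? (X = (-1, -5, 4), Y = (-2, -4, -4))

M = ((x₁+x₂)/2, (y₁+y₂)/2, (z₁+z₂)/2)
  = ((-1 - 2)/2, (-5 - 4)/2, (4 - 4)/2)
  = (-3/2, -9/2, 0/2)
  = (-1.5, -4.5, 0)

(-1.5, -4.5, 0)


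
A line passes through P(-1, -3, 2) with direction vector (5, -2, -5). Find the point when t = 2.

P(t) = P + t·d
  = (-1 + 5·2, -3 + (-2)·2, 2 + (-5)·2)
  = (-1 + 10, -3 - 4, 2 - 10)
  = (9, -7, -8)

(9, -7, -8)


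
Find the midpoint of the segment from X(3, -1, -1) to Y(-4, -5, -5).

M = ((x₁+x₂)/2, (y₁+y₂)/2, (z₁+z₂)/2)
  = ((3 - 4)/2, (-1 - 5)/2, (-1 - 5)/2)
  = (-1/2, -6/2, -6/2)
  = (-0.5, -3, -3)

(-0.5, -3, -3)


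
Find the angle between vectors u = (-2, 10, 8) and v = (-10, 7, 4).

u·v = (-2)·(-10) + 10·7 + 8·4 = 20 + 70 + 32 = 122
|u| = √((-2)² + 10² + 8²) = √168 ≈ 12.96
|v| = √((-10)² + 7² + 4²) = √165 ≈ 12.85
cos θ = (u·v)/(|u||v|) = 122/(12.96·12.85) ≈ 0.7328
θ = arccos(0.7328) ≈ 42.88°

42.88°


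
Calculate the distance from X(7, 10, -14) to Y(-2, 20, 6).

d = √[(x₂-x₁)² + (y₂-y₁)² + (z₂-z₁)²]
  = √[(-9)² + 10² + 20²]
  = √[81 + 100 + 400]
  = √581
  ≈ 24.1

24.1


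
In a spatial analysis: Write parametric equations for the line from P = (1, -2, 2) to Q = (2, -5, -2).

Direction vector d = Q - P = (2 - 1, -5 + 2, -2 - 2) = (1, -3, -4)
Parametric form r = P + t·d:
x = 1 + t, y = -2 - 3t, z = 2 - 4t

x = 1 + t, y = -2 - 3t, z = 2 - 4t


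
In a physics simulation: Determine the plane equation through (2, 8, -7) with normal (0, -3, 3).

The plane through P with normal n = (a, b, c) satisfies n·(r - P) = 0,
i.e. ax + by + cz = a·x₀ + b·y₀ + c·z₀.
d = 0·2 + (-3)·8 + 3·(-7)
  = 0 - 24 - 21
  = -45
Equation: -3y + 3z = -45

-3y + 3z = -45


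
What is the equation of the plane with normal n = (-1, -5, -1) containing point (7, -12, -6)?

The plane through P with normal n = (a, b, c) satisfies n·(r - P) = 0,
i.e. ax + by + cz = a·x₀ + b·y₀ + c·z₀.
d = (-1)·7 + (-5)·(-12) + (-1)·(-6)
  = -7 + 60 + 6
  = 59
Equation: -x - 5y - z = 59

-x - 5y - z = 59


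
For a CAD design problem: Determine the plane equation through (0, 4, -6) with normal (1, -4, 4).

The plane through P with normal n = (a, b, c) satisfies n·(r - P) = 0,
i.e. ax + by + cz = a·x₀ + b·y₀ + c·z₀.
d = 1·0 + (-4)·4 + 4·(-6)
  = 0 - 16 - 24
  = -40
Equation: x - 4y + 4z = -40

x - 4y + 4z = -40


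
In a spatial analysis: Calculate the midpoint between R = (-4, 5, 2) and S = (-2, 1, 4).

M = ((x₁+x₂)/2, (y₁+y₂)/2, (z₁+z₂)/2)
  = ((-4 - 2)/2, (5 + 1)/2, (2 + 4)/2)
  = (-6/2, 6/2, 6/2)
  = (-3, 3, 3)

(-3, 3, 3)


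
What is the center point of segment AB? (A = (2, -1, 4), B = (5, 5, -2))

M = ((x₁+x₂)/2, (y₁+y₂)/2, (z₁+z₂)/2)
  = ((2 + 5)/2, (-1 + 5)/2, (4 - 2)/2)
  = (7/2, 4/2, 2/2)
  = (3.5, 2, 1)

(3.5, 2, 1)


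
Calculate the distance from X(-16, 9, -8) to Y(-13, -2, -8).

d = √[(x₂-x₁)² + (y₂-y₁)² + (z₂-z₁)²]
  = √[3² + (-11)² + 0²]
  = √[9 + 121 + 0]
  = √130
  ≈ 11.4

11.4


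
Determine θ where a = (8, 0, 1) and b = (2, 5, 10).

a·b = 8·2 + 0·5 + 1·10 = 16 + 0 + 10 = 26
|a| = √(8² + 0² + 1²) = √65 ≈ 8.062
|b| = √(2² + 5² + 10²) = √129 ≈ 11.36
cos θ = (a·b)/(|a||b|) = 26/(8.062·11.36) ≈ 0.2839
θ = arccos(0.2839) ≈ 73.5°

73.5°


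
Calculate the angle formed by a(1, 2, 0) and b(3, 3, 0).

a·b = 1·3 + 2·3 + 0·0 = 3 + 6 + 0 = 9
|a| = √(1² + 2² + 0²) = √5 ≈ 2.236
|b| = √(3² + 3² + 0²) = √18 ≈ 4.243
cos θ = (a·b)/(|a||b|) = 9/(2.236·4.243) ≈ 0.9487
θ = arccos(0.9487) ≈ 18.43°

18.43°


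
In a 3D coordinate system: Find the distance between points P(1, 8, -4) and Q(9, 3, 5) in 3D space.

d = √[(x₂-x₁)² + (y₂-y₁)² + (z₂-z₁)²]
  = √[8² + (-5)² + 9²]
  = √[64 + 25 + 81]
  = √170
  ≈ 13.04

13.04


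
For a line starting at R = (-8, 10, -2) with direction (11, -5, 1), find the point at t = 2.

P(t) = R + t·d
  = (-8 + 11·2, 10 + (-5)·2, -2 + 1·2)
  = (-8 + 22, 10 - 10, -2 + 2)
  = (14, 0, 0)

(14, 0, 0)


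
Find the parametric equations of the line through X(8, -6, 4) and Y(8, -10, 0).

Direction vector d = Y - X = (8 - 8, -10 + 6, 0 - 4) = (0, -4, -4)
Parametric form r = X + t·d:
x = 8, y = -6 - 4t, z = 4 - 4t

x = 8, y = -6 - 4t, z = 4 - 4t


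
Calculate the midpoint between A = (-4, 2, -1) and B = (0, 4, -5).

M = ((x₁+x₂)/2, (y₁+y₂)/2, (z₁+z₂)/2)
  = ((-4 + 0)/2, (2 + 4)/2, (-1 - 5)/2)
  = (-4/2, 6/2, -6/2)
  = (-2, 3, -3)

(-2, 3, -3)


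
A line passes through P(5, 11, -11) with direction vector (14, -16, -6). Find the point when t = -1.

P(t) = P + t·d
  = (5 + 14·(-1), 11 + (-16)·(-1), -11 + (-6)·(-1))
  = (5 - 14, 11 + 16, -11 + 6)
  = (-9, 27, -5)

(-9, 27, -5)


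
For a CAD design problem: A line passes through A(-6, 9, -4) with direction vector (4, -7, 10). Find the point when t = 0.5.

P(t) = A + t·d
  = (-6 + 4·0.5, 9 + (-7)·0.5, -4 + 10·0.5)
  = (-6 + 2, 9 - 3.5, -4 + 5)
  = (-4, 5.5, 1)

(-4, 5.5, 1)


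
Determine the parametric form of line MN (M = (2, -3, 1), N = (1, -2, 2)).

Direction vector d = N - M = (1 - 2, -2 + 3, 2 - 1) = (-1, 1, 1)
Parametric form r = M + t·d:
x = 2 - t, y = -3 + t, z = 1 + t

x = 2 - t, y = -3 + t, z = 1 + t


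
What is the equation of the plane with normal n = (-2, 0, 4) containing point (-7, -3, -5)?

The plane through P with normal n = (a, b, c) satisfies n·(r - P) = 0,
i.e. ax + by + cz = a·x₀ + b·y₀ + c·z₀.
d = (-2)·(-7) + 0·(-3) + 4·(-5)
  = 14 + 0 - 20
  = -6
Equation: -2x + 4z = -6

-2x + 4z = -6


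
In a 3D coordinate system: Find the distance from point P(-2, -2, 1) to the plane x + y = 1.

distance = |a·x₀ + b·y₀ + c·z₀ - d| / √(a² + b² + c²)
  = |1·(-2) + 1·(-2) + 0·1 - 1| / √(1² + 1² + 0²)
  = |-2 - 2 + 0 - 1| / √(1 + 1 + 0)
  = |-5| / √2
  = 5 / 1.414
  ≈ 3.536

3.536


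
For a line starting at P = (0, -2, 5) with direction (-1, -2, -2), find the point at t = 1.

P(t) = P + t·d
  = (0 + (-1)·1, -2 + (-2)·1, 5 + (-2)·1)
  = (0 - 1, -2 - 2, 5 - 2)
  = (-1, -4, 3)

(-1, -4, 3)


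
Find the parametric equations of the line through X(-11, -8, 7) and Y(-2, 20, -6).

Direction vector d = Y - X = (-2 + 11, 20 + 8, -6 - 7) = (9, 28, -13)
Parametric form r = X + t·d:
x = -11 + 9t, y = -8 + 28t, z = 7 - 13t

x = -11 + 9t, y = -8 + 28t, z = 7 - 13t


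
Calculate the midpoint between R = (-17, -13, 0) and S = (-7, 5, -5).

M = ((x₁+x₂)/2, (y₁+y₂)/2, (z₁+z₂)/2)
  = ((-17 - 7)/2, (-13 + 5)/2, (0 - 5)/2)
  = (-24/2, -8/2, -5/2)
  = (-12, -4, -2.5)

(-12, -4, -2.5)


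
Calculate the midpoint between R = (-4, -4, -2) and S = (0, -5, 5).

M = ((x₁+x₂)/2, (y₁+y₂)/2, (z₁+z₂)/2)
  = ((-4 + 0)/2, (-4 - 5)/2, (-2 + 5)/2)
  = (-4/2, -9/2, 3/2)
  = (-2, -4.5, 1.5)

(-2, -4.5, 1.5)
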